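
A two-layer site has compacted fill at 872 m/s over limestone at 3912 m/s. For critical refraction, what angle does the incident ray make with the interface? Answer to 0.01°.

Critical incidence: sin θ_c = V₁/V₂ = 872/3912 = 0.2229.
θ_c = arcsin 0.2229 = 12.88°.
Measured from the interface: 90° − 12.88° = 77.12°.

77.12°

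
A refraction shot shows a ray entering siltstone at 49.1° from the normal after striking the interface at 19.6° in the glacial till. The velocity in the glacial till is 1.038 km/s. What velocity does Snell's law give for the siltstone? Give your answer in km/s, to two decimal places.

Snell's law: sin 19.6°/V₁ = sin 49.1°/V₂.
V₂ = V₁·sin 49.1°/sin 19.6° = 1.038 × 2.2532 = 2.34 km/s.

2.34 km/s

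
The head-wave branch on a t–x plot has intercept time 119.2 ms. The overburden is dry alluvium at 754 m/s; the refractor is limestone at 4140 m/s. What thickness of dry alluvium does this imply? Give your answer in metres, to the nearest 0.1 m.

h = tᵢ·V₁·V₂ / (2·√(V₂²−V₁²)).
√(V₂²−V₁²) = √(4140² − 754²) = 4070.8 m/s.
h = 0.1192 s × 754 × 4140 / (2 × 4070.8) = 45.70 m.

45.7 m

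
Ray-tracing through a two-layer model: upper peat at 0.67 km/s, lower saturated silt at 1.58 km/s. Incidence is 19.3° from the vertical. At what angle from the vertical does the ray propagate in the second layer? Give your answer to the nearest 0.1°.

51.2°

sin θ₁/V₁ = sin θ₂/V₂ ⇒ sin θ₂ = 1.58·sin 19.3°/0.67 = 1.58·0.3305/0.67 = 0.7794.
θ₂ = arcsin 0.7794 = 51.21° from the normal.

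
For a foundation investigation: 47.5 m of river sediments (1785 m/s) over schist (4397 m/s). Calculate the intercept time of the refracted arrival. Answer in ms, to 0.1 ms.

48.6 ms

tᵢ = 2h·√(V₂²−V₁²)/(V₁V₂).
√(V₂²−V₁²) = √(4397²−1785²) = 4018.4 m/s.
tᵢ = 2·47.5·4018.4/(1785·4397) = 0.04864 s.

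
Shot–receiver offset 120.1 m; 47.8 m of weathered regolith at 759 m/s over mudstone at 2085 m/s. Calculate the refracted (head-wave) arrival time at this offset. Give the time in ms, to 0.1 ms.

174.9 ms

t = x/V₂ + 2h·√(V₂²−V₁²)/(V₁V₂).
√(V₂²−V₁²) = √(2085²−759²) = 1941.9 m/s; delay term = 2·47.8·1941.9/(759·2085) = 0.11731 s.
t = 120.1/2085 + 0.11731 = 0.17492 s.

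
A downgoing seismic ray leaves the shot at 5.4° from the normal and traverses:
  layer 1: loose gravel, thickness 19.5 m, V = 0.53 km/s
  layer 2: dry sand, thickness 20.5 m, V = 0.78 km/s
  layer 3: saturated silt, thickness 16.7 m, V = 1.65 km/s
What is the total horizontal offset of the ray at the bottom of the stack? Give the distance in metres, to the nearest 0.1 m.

Apply Snell's law at each interface; in layer i the horizontal offset is hᵢ·tan θᵢ.
Layer 1: θ = 5.40°; offset = 19.5·tan 5.40° = 1.843 m.
Layer 2: sin θ = 0.78·sin 5.4°/0.53 = 0.1385, θ = 7.96°; offset = 20.5·tan 7.96° = 2.867 m.
Layer 3: sin θ = 1.65·sin 5.4°/0.53 = 0.2930, θ = 17.04°; offset = 16.7·tan 17.04° = 5.117 m.
Total horizontal offset = 9.827 m.

9.8 m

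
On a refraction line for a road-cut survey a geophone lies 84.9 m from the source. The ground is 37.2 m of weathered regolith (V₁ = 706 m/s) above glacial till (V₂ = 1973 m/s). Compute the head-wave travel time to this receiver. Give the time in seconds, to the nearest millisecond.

0.141 s

t = x/V₂ + 2h·√(V₂²−V₁²)/(V₁V₂).
√(V₂²−V₁²) = √(1973²−706²) = 1842.4 m/s; delay term = 2·37.2·1842.4/(706·1973) = 0.09840 s.
t = 84.9/1973 + 0.09840 = 0.14144 s.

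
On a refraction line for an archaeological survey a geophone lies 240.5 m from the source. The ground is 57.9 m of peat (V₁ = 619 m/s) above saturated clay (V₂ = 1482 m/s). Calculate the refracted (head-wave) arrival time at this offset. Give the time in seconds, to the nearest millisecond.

t = x/V₂ + 2h·√(V₂²−V₁²)/(V₁V₂).
√(V₂²−V₁²) = √(1482²−619²) = 1346.5 m/s; delay term = 2·57.9·1346.5/(619·1482) = 0.16998 s.
t = 240.5/1482 + 0.16998 = 0.33226 s.

0.332 s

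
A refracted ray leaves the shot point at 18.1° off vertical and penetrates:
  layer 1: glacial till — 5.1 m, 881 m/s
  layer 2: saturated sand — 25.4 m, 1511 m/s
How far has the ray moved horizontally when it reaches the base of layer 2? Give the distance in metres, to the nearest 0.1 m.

Ray parameter p = sin 18.1° / 881 m/s = 3.5264e-04 s/m.
Layer 1: θ = 18.10°; offset = 5.1·tan 18.10° = 1.667 m.
Layer 2: sin θ = p·1511 = 0.5328 → θ = 32.20°; offset = 25.4·tan 32.20° = 15.994 m.
Σ offsets = 17.661 m.

17.7 m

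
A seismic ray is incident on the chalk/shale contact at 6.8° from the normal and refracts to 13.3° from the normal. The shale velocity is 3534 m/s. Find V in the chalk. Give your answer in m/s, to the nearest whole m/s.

1819 m/s

sin 6.8° = 0.1184; sin 13.3° = 0.2300.
V₁ = V₂·(sin θ₁/sin θ₂) = 3534·(0.1184/0.2300) = 1818.91 m/s.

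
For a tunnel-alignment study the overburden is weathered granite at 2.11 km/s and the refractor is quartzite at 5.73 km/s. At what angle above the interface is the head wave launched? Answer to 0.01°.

68.39°

Critical incidence: sin θ_c = V₁/V₂ = 2.11/5.73 = 0.3682.
θ_c = arcsin 0.3682 = 21.61°.
Measured from the interface: 90° − 21.61° = 68.39°.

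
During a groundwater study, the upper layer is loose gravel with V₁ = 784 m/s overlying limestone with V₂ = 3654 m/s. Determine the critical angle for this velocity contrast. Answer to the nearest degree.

12°

At critical incidence the refracted ray runs along the interface (θ₂ = 90°), so sin θ_c = V₁/V₂.
θ_c = arcsin(784/3654) = arcsin 0.2146 = 12.39°.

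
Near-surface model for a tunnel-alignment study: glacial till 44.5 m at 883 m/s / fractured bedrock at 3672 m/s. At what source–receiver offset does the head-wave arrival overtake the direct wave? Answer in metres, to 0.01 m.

113.74 m

θ_c = arcsin(883/3672) = 13.91°, so cos θ_c = 0.9707 and tᵢ = 2h cos θ_c/V₁ = 0.0978 s.
At crossover x/V₁ = x/V₂ + tᵢ ⇒ x = tᵢ/(1/V₁ − 1/V₂) = 0.09784/(1.1325e-03 − 2.7233e-04) = 113.74 m.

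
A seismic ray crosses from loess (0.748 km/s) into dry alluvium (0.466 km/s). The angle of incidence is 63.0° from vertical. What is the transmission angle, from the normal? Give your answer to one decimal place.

33.7°

Snell's law: sin θ₂ = (V₂/V₁)·sin θ₁ = (0.466/0.748)·sin 63.0° = 0.5551.
θ₂ = arcsin 0.5551 = 33.72° from the normal.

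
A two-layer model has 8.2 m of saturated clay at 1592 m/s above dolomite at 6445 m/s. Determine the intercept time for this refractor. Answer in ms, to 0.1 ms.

tᵢ = 2h·√(V₂²−V₁²)/(V₁V₂).
√(V₂²−V₁²) = √(6445²−1592²) = 6245.3 m/s.
tᵢ = 2·8.2·6245.3/(1592·6445) = 0.00998 s.

10.0 ms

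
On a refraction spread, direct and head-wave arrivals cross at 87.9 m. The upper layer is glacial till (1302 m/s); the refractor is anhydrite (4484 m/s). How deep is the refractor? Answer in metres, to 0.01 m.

32.59 m

x_cross = 2h·√((V₂+V₁)/(V₂−V₁)) → h = x_cross / (2·√((V₂+V₁)/(V₂−V₁))).
√((V₂+V₁)/(V₂−V₁)) = √((4484+1302)/(4484−1302)) = 1.3485.
h = 87.9 / (2·1.3485) = 32.59 m.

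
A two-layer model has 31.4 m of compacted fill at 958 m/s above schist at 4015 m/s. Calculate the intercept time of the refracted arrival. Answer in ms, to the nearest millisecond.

θ_c = arcsin(V₁/V₂) = arcsin(958/4015) = 13.80°; cos θ_c = 0.9711.
tᵢ = 2h·cos θ_c / V₁ = 2·31.4·0.9711 / 958 = 0.06366 s.

64 ms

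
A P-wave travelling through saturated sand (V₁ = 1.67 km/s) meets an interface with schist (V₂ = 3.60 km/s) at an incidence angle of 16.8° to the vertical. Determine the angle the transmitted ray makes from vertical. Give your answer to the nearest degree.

39°

Snell's law: sin θ₂ = (V₂/V₁)·sin θ₁ = (3.60/1.67)·sin 16.8° = 0.6231.
θ₂ = arcsin 0.6231 = 38.54° from the normal.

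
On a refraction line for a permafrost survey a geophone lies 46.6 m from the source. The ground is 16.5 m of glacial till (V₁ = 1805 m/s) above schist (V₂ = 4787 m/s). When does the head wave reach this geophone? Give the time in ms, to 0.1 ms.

26.7 ms

t = x/V₂ + 2h·√(V₂²−V₁²)/(V₁V₂).
√(V₂²−V₁²) = √(4787²−1805²) = 4433.7 m/s; delay term = 2·16.5·4433.7/(1805·4787) = 0.01693 s.
t = 46.6/4787 + 0.01693 = 0.02667 s.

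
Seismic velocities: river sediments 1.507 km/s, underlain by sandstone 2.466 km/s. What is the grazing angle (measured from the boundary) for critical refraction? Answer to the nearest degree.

52°

At critical incidence the refracted ray runs along the interface (θ₂ = 90°), so sin θ_c = V₁/V₂.
θ_c = arcsin(1.507/2.466) = arcsin 0.6111 = 37.67°.
Measured from the interface: 90° − 37.67° = 52.33°.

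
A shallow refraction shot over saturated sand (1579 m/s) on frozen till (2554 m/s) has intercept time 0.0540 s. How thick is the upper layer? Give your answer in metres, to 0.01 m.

h = tᵢ·V₁·V₂ / (2·√(V₂²−V₁²)).
√(V₂²−V₁²) = √(2554² − 1579²) = 2007.4 m/s.
h = 0.054 s × 1579 × 2554 / (2 × 2007.4) = 54.24 m.

54.24 m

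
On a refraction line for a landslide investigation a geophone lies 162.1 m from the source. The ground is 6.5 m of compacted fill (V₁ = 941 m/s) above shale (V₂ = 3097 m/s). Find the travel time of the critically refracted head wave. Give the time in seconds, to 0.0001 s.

0.0655 s

t = x/V₂ + 2h·√(V₂²−V₁²)/(V₁V₂).
√(V₂²−V₁²) = √(3097²−941²) = 2950.6 m/s; delay term = 2·6.5·2950.6/(941·3097) = 0.01316 s.
t = 162.1/3097 + 0.01316 = 0.06550 s.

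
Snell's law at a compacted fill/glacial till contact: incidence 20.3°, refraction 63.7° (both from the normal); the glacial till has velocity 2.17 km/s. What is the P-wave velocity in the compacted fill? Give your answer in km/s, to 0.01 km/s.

Snell's law: sin 20.3°/V₁ = sin 63.7°/V₂.
V₁ = V₂·sin 20.3°/sin 63.7° = 2.17 × 0.3870 = 0.84 km/s.

0.84 km/s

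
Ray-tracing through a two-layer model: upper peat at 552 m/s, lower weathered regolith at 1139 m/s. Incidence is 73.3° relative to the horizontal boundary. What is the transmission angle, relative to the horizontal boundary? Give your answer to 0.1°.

53.6°

Convert to the normal: θ₁ = 90° − 73.3° = 16.7°.
sin θ₁/V₁ = sin θ₂/V₂ ⇒ sin θ₂ = 1139·sin 16.7°/552 = 1139·0.2874/552 = 0.5929.
θ₂ = sin⁻¹(0.5929) = 36.37° (from vertical).
From the interface: 90° − 36.37° = 53.63°.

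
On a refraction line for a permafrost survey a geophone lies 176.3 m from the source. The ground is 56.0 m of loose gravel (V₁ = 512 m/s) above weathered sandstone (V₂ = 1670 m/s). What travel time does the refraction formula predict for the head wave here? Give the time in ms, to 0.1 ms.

313.8 ms

t = x/V₂ + 2h·√(V₂²−V₁²)/(V₁V₂).
√(V₂²−V₁²) = √(1670²−512²) = 1589.6 m/s; delay term = 2·56.0·1589.6/(512·1670) = 0.20822 s.
t = 176.3/1670 + 0.20822 = 0.31378 s.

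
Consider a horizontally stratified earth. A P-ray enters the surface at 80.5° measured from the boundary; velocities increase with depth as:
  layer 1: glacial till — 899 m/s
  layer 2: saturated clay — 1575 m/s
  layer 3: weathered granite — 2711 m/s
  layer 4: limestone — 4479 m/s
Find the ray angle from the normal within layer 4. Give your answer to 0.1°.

55.3°

From the normal: θ₁ = 90° − 80.5° = 9.5°.
Snell's law across each interface conserves sin θ / V, so sin θ_4 = V_4·sin θ₁/V₁.
sin θ_4 = 4479 × sin 9.5° / 899 = 0.8223.
θ_4 = arcsin 0.8223 = 55.32°.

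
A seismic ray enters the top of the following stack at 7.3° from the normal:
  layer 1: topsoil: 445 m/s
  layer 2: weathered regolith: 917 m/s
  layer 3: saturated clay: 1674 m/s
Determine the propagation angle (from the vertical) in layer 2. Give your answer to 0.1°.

Ray parameter p = sin 7.3° / 445 = 2.8554e-04 s/m.
sin θ_2 = p·V_2 = 2.8554e-04 × 917 = 0.2618.
θ_2 = arcsin 0.2618 = 15.18°.

15.2°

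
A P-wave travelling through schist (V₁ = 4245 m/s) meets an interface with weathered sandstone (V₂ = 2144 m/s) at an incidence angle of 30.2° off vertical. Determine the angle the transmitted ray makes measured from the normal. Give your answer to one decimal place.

sin θ₁/V₁ = sin θ₂/V₂ ⇒ sin θ₂ = 2144·sin 30.2°/4245 = 2144·0.5030/4245 = 0.2541.
θ₂ = sin⁻¹(0.2541) = 14.72° (from vertical).

14.7°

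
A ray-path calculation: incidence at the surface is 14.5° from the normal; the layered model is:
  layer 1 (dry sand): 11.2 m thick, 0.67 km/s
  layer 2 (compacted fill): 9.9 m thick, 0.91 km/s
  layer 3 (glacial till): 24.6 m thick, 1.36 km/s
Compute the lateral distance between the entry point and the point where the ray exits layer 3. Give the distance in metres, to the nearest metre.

21 m

Apply Snell's law at each interface; in layer i the horizontal offset is hᵢ·tan θᵢ.
Layer 1: θ = 14.50°; offset = 11.2·tan 14.50° = 2.897 m.
Layer 2: sin θ = 0.91·sin 14.5°/0.67 = 0.3401, θ = 19.88°; offset = 9.9·tan 19.88° = 3.580 m.
Layer 3: sin θ = 1.36·sin 14.5°/0.67 = 0.5082, θ = 30.55°; offset = 24.6·tan 30.55° = 14.517 m.
Summing the layer offsets gives 20.994 m.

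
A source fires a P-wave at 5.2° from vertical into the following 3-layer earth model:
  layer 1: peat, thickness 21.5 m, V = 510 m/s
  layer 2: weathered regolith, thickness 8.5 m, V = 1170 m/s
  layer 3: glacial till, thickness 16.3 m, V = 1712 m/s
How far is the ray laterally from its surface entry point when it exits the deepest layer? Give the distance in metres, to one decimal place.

9.0 m

Ray parameter p = sin 5.2° / 510 m/s = 1.7771e-04 s/m.
Layer 1: θ = 5.20°; offset = 21.5·tan 5.20° = 1.957 m.
Layer 2: sin θ = p·1170 = 0.2079 → θ = 12.00°; offset = 8.5·tan 12.00° = 1.807 m.
Layer 3: sin θ = p·1712 = 0.3042 → θ = 17.71°; offset = 16.3·tan 17.71° = 5.206 m.
Summing the layer offsets gives 8.969 m.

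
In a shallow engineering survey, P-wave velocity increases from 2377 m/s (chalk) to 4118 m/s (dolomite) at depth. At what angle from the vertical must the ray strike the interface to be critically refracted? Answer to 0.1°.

35.3°

At critical incidence the refracted ray runs along the interface (θ₂ = 90°), so sin θ_c = V₁/V₂.
θ_c = arcsin(2377/4118) = arcsin 0.5772 = 35.26°.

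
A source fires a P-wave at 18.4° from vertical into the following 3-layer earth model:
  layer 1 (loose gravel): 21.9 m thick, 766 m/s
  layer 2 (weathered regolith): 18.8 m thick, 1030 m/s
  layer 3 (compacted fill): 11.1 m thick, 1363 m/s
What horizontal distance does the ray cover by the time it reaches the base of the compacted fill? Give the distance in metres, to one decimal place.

23.6 m

Ray parameter p = sin 18.4° / 766 m/s = 4.1207e-04 s/m.
Layer 1: θ = 18.40°; offset = 21.9·tan 18.40° = 7.285 m.
Layer 2: sin θ = p·1030 = 0.4244 → θ = 25.12°; offset = 18.8·tan 25.12° = 8.813 m.
Layer 3: sin θ = p·1363 = 0.5617 → θ = 34.17°; offset = 11.1·tan 34.17° = 7.535 m.
Summing the layer offsets gives 23.633 m.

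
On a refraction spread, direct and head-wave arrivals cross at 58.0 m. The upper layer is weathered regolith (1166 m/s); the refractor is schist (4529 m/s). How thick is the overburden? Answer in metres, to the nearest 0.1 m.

22.3 m

h = (x_cross/2)·√((V₂−V₁)/(V₂+V₁)).
(V₂−V₁)/(V₂+V₁) = (4529−1166)/(4529+1166) = 0.5905; √ = 0.7685.
h = (58.0/2)·0.7685 = 22.29 m.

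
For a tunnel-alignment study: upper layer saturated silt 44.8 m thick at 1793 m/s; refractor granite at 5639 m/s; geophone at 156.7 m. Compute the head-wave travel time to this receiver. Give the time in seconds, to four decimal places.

θ_c = arcsin(V₁/V₂) = arcsin(1793/5639) = 18.54°, cos θ_c = 0.9481.
Intercept time tᵢ = 2h cos θ_c / V₁ = 2·44.8·0.9481/1793 = 0.04738 s.
t = x/V₂ + tᵢ = 156.7/5639 + 0.04738 = 0.07517 s.

0.0752 s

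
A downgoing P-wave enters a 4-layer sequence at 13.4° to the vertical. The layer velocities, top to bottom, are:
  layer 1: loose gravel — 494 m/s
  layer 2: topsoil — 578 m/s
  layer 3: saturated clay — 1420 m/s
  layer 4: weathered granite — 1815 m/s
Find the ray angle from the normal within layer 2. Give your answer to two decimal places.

Ray parameter p = sin 13.4° / 494 = 4.6913e-04 s/m.
sin θ_2 = p·V_2 = 4.6913e-04 × 578 = 0.2712.
θ_2 = arcsin 0.2712 = 15.73°.

15.73°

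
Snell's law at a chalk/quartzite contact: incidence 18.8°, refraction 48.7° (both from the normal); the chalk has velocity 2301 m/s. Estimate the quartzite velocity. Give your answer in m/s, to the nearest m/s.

5364 m/s

Snell's law: sin 18.8°/V₁ = sin 48.7°/V₂.
V₂ = V₁·sin 48.7°/sin 18.8° = 2301 × 2.3312 = 5364.08 m/s.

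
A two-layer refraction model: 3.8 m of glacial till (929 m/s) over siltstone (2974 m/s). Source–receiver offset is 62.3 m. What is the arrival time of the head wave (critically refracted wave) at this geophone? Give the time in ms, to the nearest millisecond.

29 ms

t = x/V₂ + 2h·√(V₂²−V₁²)/(V₁V₂).
√(V₂²−V₁²) = √(2974²−929²) = 2825.2 m/s; delay term = 2·3.8·2825.2/(929·2974) = 0.00777 s.
t = 62.3/2974 + 0.00777 = 0.02872 s.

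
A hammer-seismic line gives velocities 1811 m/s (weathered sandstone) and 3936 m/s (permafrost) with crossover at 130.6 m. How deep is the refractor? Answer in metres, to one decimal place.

x_cross = 2h·√((V₂+V₁)/(V₂−V₁)) → h = x_cross / (2·√((V₂+V₁)/(V₂−V₁))).
√((V₂+V₁)/(V₂−V₁)) = √((3936+1811)/(3936−1811)) = 1.6445.
h = 130.6 / (2·1.6445) = 39.71 m.

39.7 m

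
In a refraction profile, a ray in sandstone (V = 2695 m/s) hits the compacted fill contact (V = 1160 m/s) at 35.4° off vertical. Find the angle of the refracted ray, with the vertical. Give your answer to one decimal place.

14.4°

Snell's law: sin θ₂ = (V₂/V₁)·sin θ₁ = (1160/2695)·sin 35.4° = 0.2493.
θ₂ = sin⁻¹(0.2493) = 14.44° (from vertical).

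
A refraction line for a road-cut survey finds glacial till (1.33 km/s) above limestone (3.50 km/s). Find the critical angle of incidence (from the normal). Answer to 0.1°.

22.3°

At critical incidence the refracted ray runs along the interface (θ₂ = 90°), so sin θ_c = V₁/V₂.
θ_c = arcsin(1.33/3.50) = arcsin 0.3800 = 22.33°.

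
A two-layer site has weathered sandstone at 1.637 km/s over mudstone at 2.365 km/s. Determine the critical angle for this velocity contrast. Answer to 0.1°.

Critical incidence: sin θ_c = V₁/V₂ = 1.637/2.365 = 0.6922.
θ_c = arcsin 0.6922 = 43.80°.

43.8°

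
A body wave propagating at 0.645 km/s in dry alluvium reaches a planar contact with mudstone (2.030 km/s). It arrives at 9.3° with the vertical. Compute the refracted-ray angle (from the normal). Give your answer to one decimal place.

Snell's law: sin θ₂ = (V₂/V₁)·sin θ₁ = (2.030/0.645)·sin 9.3° = 0.5086.
θ₂ = sin⁻¹(0.5086) = 30.57° (from vertical).

30.6°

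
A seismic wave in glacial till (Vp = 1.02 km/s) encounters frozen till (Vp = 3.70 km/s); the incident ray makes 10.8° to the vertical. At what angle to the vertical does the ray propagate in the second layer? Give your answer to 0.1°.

sin θ₁/V₁ = sin θ₂/V₂ ⇒ sin θ₂ = 3.70·sin 10.8°/1.02 = 3.70·0.1874/1.02 = 0.6797.
θ₂ = arcsin 0.6797 = 42.82° from the normal.

42.8°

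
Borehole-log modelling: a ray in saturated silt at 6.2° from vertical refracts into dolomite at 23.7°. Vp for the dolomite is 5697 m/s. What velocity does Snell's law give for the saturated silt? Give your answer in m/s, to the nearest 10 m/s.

1530 m/s

sin 6.2° = 0.1080; sin 23.7° = 0.4019.
V₁ = V₂·(sin θ₁/sin θ₂) = 5697·(0.1080/0.4019) = 1530.73 m/s.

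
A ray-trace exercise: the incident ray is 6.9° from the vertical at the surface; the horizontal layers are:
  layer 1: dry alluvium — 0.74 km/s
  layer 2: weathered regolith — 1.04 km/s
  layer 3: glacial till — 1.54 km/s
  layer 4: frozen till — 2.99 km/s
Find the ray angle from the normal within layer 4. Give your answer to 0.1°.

Ray parameter p = sin 6.9° / 0.74 = 1.6235e-01 s/km.
sin θ_4 = p·V_4 = 1.6235e-01 × 2.99 = 0.4854.
θ_4 = arcsin 0.4854 = 29.04°.

29.0°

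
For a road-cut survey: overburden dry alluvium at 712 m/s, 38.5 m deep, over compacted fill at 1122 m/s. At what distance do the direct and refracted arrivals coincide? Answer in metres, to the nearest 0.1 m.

x_cross = 2h·√((V₂+V₁)/(V₂−V₁)).
(V₂+V₁)/(V₂−V₁) = (1122+712)/(1122−712) = 4.4732; √ = 2.1150.
x_cross = 2·38.5·2.1150 = 162.85 m.

162.9 m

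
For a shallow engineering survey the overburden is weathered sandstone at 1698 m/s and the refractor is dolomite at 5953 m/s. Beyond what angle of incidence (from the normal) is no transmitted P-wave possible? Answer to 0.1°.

Critical incidence: sin θ_c = V₁/V₂ = 1698/5953 = 0.2852.
θ_c = arcsin 0.2852 = 16.57°.

16.6°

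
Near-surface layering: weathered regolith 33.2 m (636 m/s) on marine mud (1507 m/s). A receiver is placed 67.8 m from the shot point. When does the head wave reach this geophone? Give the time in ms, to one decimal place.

t = x/V₂ + 2h·√(V₂²−V₁²)/(V₁V₂).
√(V₂²−V₁²) = √(1507²−636²) = 1366.2 m/s; delay term = 2·33.2·1366.2/(636·1507) = 0.09465 s.
t = 67.8/1507 + 0.09465 = 0.13964 s.

139.6 ms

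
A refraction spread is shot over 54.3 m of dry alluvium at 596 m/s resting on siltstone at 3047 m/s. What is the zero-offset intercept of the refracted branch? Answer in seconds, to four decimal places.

θ_c = arcsin(V₁/V₂) = arcsin(596/3047) = 11.28°; cos θ_c = 0.9807.
tᵢ = 2h·cos θ_c / V₁ = 2·54.3·0.9807 / 596 = 0.17869 s.

0.1787 s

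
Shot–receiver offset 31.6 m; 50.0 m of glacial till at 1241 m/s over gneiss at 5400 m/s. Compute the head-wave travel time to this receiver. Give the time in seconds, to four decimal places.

t = x/V₂ + 2h·√(V₂²−V₁²)/(V₁V₂).
√(V₂²−V₁²) = √(5400²−1241²) = 5255.5 m/s; delay term = 2·50.0·5255.5/(1241·5400) = 0.07842 s.
t = 31.6/5400 + 0.07842 = 0.08428 s.

0.0843 s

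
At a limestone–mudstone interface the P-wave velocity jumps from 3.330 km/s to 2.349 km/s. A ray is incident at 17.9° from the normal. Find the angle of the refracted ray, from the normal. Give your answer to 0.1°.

12.5°

Snell's law: sin θ₂ = (V₂/V₁)·sin θ₁ = (2.349/3.330)·sin 17.9° = 0.2168.
θ₂ = sin⁻¹(0.2168) = 12.52° (from vertical).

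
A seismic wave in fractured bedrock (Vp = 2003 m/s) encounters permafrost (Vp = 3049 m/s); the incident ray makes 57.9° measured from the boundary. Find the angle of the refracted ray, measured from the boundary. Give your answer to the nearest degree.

36°

Angle from the normal: 90° − 57.9° = 32.1°.
Snell's law: sin θ₂ = (V₂/V₁)·sin θ₁ = (3049/2003)·sin 32.1° = 0.8089.
θ₂ = arcsin 0.8089 = 53.99° from the normal.
From the interface: 90° − 53.99° = 36.01°.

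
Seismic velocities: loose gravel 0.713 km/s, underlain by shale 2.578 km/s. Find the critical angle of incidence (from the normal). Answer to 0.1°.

Critical incidence: sin θ_c = V₁/V₂ = 0.713/2.578 = 0.2766.
θ_c = arcsin 0.2766 = 16.06°.

16.1°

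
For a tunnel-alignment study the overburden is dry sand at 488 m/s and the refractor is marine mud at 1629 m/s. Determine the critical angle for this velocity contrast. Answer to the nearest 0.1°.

17.4°

Critical incidence: sin θ_c = V₁/V₂ = 488/1629 = 0.2996.
θ_c = arcsin 0.2996 = 17.43°.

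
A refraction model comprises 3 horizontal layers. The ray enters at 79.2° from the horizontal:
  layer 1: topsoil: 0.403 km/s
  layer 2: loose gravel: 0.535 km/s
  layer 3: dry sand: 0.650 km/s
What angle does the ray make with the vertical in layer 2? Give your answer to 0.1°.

14.4°

From the normal: θ₁ = 90° − 79.2° = 10.8°.
Ray parameter p = sin 10.8° / 0.403 = 4.6497e-01 s/km.
sin θ_2 = p·V_2 = 4.6497e-01 × 0.535 = 0.2488.
θ_2 = 14.40° from the vertical.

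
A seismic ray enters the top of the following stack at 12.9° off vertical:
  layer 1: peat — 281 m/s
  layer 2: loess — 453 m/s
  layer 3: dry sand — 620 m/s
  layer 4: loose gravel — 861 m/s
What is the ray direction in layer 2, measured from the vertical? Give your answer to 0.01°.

Snell's law across each interface conserves sin θ / V, so sin θ_2 = V_2·sin θ₁/V₁.
sin θ_2 = 453 × sin 12.9° / 281 = 0.3599.
θ_2 = arcsin 0.3599 = 21.09°.

21.09°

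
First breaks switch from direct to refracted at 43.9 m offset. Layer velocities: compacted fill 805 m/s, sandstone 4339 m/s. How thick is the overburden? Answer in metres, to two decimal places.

h = (x_cross/2)·√((V₂−V₁)/(V₂+V₁)).
(V₂−V₁)/(V₂+V₁) = (4339−805)/(4339+805) = 0.6870; √ = 0.8289.
h = (43.9/2)·0.8289 = 18.19 m.

18.19 m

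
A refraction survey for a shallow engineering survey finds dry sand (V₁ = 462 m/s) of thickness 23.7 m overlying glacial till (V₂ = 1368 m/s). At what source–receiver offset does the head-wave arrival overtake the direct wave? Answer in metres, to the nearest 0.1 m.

67.4 m

x_cross = 2h·√((V₂+V₁)/(V₂−V₁)).
(V₂+V₁)/(V₂−V₁) = (1368+462)/(1368−462) = 2.0199; √ = 1.4212.
x_cross = 2·23.7·1.4212 = 67.37 m.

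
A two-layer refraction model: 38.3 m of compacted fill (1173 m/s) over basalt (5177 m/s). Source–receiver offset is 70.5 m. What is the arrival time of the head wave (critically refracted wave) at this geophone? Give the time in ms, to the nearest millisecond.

θ_c = arcsin(V₁/V₂) = arcsin(1173/5177) = 13.10°, cos θ_c = 0.9740.
Intercept time tᵢ = 2h cos θ_c / V₁ = 2·38.3·0.9740/1173 = 0.06360 s.
t = x/V₂ + tᵢ = 70.5/5177 + 0.06360 = 0.07722 s.

77 ms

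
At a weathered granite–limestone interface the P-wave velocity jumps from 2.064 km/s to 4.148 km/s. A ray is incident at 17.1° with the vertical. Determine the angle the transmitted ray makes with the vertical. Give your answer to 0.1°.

36.2°

sin θ₁/V₁ = sin θ₂/V₂ ⇒ sin θ₂ = 4.148·sin 17.1°/2.064 = 4.148·0.2940/2.064 = 0.5909.
θ₂ = arcsin 0.5909 = 36.22° from the normal.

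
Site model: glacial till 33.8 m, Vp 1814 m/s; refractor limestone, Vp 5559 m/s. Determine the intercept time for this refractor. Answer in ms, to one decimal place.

tᵢ = 2h·√(V₂²−V₁²)/(V₁V₂).
√(V₂²−V₁²) = √(5559²−1814²) = 5254.7 m/s.
tᵢ = 2·33.8·5254.7/(1814·5559) = 0.03523 s.

35.2 ms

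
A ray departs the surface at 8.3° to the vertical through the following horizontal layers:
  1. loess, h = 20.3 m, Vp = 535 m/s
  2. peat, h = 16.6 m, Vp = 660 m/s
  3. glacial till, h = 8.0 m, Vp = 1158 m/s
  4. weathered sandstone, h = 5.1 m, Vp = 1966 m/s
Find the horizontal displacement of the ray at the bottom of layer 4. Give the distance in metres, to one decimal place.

Apply Snell's law at each interface; in layer i the horizontal offset is hᵢ·tan θᵢ.
Layer 1: θ = 8.30°; offset = 20.3·tan 8.30° = 2.961 m.
Layer 2: sin θ = 660·sin 8.3°/535 = 0.1781, θ = 10.26°; offset = 16.6·tan 10.26° = 3.004 m.
Layer 3: sin θ = 1158·sin 8.3°/535 = 0.3125, θ = 18.21°; offset = 8.0·tan 18.21° = 2.631 m.
Layer 4: sin θ = 1966·sin 8.3°/535 = 0.5305, θ = 32.04°; offset = 5.1·tan 32.04° = 3.191 m.
Σ offsets = 11.789 m.

11.8 m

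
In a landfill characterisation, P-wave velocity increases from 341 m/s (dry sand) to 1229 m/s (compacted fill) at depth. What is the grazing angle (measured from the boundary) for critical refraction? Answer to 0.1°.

73.9°

Critical incidence: sin θ_c = V₁/V₂ = 341/1229 = 0.2775.
θ_c = arcsin 0.2775 = 16.11°.
Measured from the interface: 90° − 16.11° = 73.89°.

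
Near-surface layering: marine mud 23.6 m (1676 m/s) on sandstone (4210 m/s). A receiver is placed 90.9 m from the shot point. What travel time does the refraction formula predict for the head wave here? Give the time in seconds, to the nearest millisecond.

0.047 s

θ_c = arcsin(V₁/V₂) = arcsin(1676/4210) = 23.46°, cos θ_c = 0.9173.
Intercept time tᵢ = 2h cos θ_c / V₁ = 2·23.6·0.9173/1676 = 0.02583 s.
t = x/V₂ + tᵢ = 90.9/4210 + 0.02583 = 0.04743 s.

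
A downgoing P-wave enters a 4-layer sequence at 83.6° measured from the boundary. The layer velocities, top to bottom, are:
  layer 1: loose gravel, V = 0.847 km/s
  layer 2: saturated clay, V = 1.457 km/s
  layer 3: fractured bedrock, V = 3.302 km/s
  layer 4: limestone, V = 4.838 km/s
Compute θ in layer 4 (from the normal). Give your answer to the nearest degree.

From the normal: θ₁ = 90° − 83.6° = 6.4°.
Snell's law across each interface conserves sin θ / V, so sin θ_4 = V_4·sin θ₁/V₁.
sin θ_4 = 4.838 × sin 6.4° / 0.847 = 0.6367.
θ_4 = 39.55° from the vertical.

40°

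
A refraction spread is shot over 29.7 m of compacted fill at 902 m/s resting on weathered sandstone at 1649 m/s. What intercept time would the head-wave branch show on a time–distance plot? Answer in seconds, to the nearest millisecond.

tᵢ = 2h·√(V₂²−V₁²)/(V₁V₂).
√(V₂²−V₁²) = √(1649²−902²) = 1380.4 m/s.
tᵢ = 2·29.7·1380.4/(902·1649) = 0.05513 s.

0.055 s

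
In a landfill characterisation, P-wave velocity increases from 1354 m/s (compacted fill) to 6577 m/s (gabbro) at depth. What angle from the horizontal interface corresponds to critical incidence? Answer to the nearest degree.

78°

At critical incidence the refracted ray runs along the interface (θ₂ = 90°), so sin θ_c = V₁/V₂.
θ_c = arcsin(1354/6577) = arcsin 0.2059 = 11.88°.
Measured from the interface: 90° − 11.88° = 78.12°.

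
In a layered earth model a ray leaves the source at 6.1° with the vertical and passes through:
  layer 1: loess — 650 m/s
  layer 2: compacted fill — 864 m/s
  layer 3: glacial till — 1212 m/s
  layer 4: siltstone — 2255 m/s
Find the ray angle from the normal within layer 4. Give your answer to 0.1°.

21.6°

Snell's law across each interface conserves sin θ / V, so sin θ_4 = V_4·sin θ₁/V₁.
sin θ_4 = 2255 × sin 6.1° / 650 = 0.3687.
θ_4 = 21.63° from the vertical.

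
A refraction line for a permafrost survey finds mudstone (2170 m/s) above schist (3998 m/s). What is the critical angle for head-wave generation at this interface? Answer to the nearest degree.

33°

Critical incidence: sin θ_c = V₁/V₂ = 2170/3998 = 0.5428.
θ_c = arcsin 0.5428 = 32.87°.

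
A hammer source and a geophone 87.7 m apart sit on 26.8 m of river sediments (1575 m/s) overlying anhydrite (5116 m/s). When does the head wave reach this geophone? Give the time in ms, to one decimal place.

49.5 ms

θ_c = arcsin(V₁/V₂) = arcsin(1575/5116) = 17.93°, cos θ_c = 0.9514.
Intercept time tᵢ = 2h cos θ_c / V₁ = 2·26.8·0.9514/1575 = 0.03238 s.
t = x/V₂ + tᵢ = 87.7/5116 + 0.03238 = 0.04952 s.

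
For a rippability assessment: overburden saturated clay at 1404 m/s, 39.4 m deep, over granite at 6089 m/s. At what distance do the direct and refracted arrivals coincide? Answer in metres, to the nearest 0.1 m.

x_cross = 2h·√((V₂+V₁)/(V₂−V₁)).
(V₂+V₁)/(V₂−V₁) = (6089+1404)/(6089−1404) = 1.5994; √ = 1.2647.
x_cross = 2·39.4·1.2647 = 99.66 m.

99.7 m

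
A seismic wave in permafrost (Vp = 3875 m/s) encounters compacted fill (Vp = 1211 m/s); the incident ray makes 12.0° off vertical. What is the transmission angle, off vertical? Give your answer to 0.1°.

sin θ₁/V₁ = sin θ₂/V₂ ⇒ sin θ₂ = 1211·sin 12.0°/3875 = 1211·0.2079/3875 = 0.0650.
θ₂ = arcsin 0.0650 = 3.73° from the normal.

3.7°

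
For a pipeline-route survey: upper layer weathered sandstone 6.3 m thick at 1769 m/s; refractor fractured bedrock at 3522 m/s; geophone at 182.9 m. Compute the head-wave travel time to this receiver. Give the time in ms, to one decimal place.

t = x/V₂ + 2h·√(V₂²−V₁²)/(V₁V₂).
√(V₂²−V₁²) = √(3522²−1769²) = 3045.5 m/s; delay term = 2·6.3·3045.5/(1769·3522) = 0.00616 s.
t = 182.9/3522 + 0.00616 = 0.05809 s.

58.1 ms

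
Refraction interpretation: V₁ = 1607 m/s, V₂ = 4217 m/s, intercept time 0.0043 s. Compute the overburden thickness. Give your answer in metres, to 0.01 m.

θ_c = arcsin(1607/4217) = 22.40°; cos θ_c = 0.9245.
tᵢ = 2h cos θ_c/V₁ ⇒ h = tᵢ·V₁/(2 cos θ_c) = 0.0043·1607/(2·0.9245) = 3.74 m.

3.74 m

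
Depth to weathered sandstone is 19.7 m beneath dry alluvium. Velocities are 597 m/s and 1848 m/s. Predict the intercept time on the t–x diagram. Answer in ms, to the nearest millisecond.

θ_c = arcsin(V₁/V₂) = arcsin(597/1848) = 18.85°; cos θ_c = 0.9464.
tᵢ = 2h·cos θ_c / V₁ = 2·19.7·0.9464 / 597 = 0.06246 s.

62 ms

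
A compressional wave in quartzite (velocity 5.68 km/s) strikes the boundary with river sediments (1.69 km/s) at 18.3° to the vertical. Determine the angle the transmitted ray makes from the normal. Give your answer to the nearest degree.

5°

sin θ₁/V₁ = sin θ₂/V₂ ⇒ sin θ₂ = 1.69·sin 18.3°/5.68 = 1.69·0.3140/5.68 = 0.0934.
θ₂ = sin⁻¹(0.0934) = 5.36° (from vertical).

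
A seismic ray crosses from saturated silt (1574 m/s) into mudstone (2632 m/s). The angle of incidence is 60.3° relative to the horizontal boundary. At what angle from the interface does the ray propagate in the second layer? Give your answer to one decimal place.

34.1°

Convert to the normal: θ₁ = 90° − 60.3° = 29.7°.
Snell's law: sin θ₂ = (V₂/V₁)·sin θ₁ = (2632/1574)·sin 29.7° = 0.8285.
θ₂ = sin⁻¹(0.8285) = 55.94° (from vertical).
From the interface: 90° − 55.94° = 34.06°.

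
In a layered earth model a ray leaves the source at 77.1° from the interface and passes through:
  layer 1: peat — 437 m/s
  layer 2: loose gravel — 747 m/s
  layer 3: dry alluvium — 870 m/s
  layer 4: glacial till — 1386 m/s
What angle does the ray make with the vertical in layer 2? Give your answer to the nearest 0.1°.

From the normal: θ₁ = 90° − 77.1° = 12.9°.
Snell's law across each interface conserves sin θ / V, so sin θ_2 = V_2·sin θ₁/V₁.
sin θ_2 = 747 × sin 12.9° / 437 = 0.3816.
θ_2 = arcsin 0.3816 = 22.43°.

22.4°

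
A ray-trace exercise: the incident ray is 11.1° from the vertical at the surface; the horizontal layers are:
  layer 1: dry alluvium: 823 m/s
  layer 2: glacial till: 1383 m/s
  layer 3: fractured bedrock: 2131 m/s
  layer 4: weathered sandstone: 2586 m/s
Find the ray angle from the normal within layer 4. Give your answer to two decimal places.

Ray parameter p = sin 11.1° / 823 = 2.3393e-04 s/m.
sin θ_4 = p·V_4 = 2.3393e-04 × 2586 = 0.6049.
θ_4 = 37.22° from the vertical.

37.22°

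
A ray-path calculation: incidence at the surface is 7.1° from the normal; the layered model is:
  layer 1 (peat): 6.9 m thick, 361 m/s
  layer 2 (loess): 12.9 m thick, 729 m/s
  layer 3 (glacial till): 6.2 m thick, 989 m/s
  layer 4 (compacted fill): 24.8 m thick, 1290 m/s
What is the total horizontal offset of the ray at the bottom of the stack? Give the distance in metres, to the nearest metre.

Ray parameter p = sin 7.1° / 361 m/s = 3.4239e-04 s/m.
Layer 1: θ = 7.10°; offset = 6.9·tan 7.10° = 0.859 m.
Layer 2: sin θ = p·729 = 0.2496 → θ = 14.45°; offset = 12.9·tan 14.45° = 3.325 m.
Layer 3: sin θ = p·989 = 0.3386 → θ = 19.79°; offset = 6.2·tan 19.79° = 2.231 m.
Layer 4: sin θ = p·1290 = 0.4417 → θ = 26.21°; offset = 24.8·tan 26.21° = 12.209 m.
Summing the layer offsets gives 18.625 m.

19 m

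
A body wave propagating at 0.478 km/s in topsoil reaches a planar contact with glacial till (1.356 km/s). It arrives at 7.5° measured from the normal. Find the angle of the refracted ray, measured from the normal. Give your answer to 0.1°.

sin θ₁/V₁ = sin θ₂/V₂ ⇒ sin θ₂ = 1.356·sin 7.5°/0.478 = 1.356·0.1305/0.478 = 0.3703.
θ₂ = sin⁻¹(0.3703) = 21.73° (from vertical).

21.7°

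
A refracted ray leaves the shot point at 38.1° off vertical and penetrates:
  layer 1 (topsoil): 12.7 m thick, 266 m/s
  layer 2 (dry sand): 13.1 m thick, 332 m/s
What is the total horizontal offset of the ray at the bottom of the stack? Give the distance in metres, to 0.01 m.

Apply Snell's law at each interface; in layer i the horizontal offset is hᵢ·tan θᵢ.
Layer 1: θ = 38.10°; offset = 12.7·tan 38.10° = 9.9581 m.
Layer 2: sin θ = 332·sin 38.1°/266 = 0.7701, θ = 50.37°; offset = 13.1·tan 50.37° = 15.8161 m.
Summing the layer offsets gives 25.7741 m.

25.77 m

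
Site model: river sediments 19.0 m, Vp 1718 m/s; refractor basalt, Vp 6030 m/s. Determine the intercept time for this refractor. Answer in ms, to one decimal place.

21.2 ms

θ_c = arcsin(V₁/V₂) = arcsin(1718/6030) = 16.55°; cos θ_c = 0.9586.
tᵢ = 2h·cos θ_c / V₁ = 2·19.0·0.9586 / 1718 = 0.02120 s.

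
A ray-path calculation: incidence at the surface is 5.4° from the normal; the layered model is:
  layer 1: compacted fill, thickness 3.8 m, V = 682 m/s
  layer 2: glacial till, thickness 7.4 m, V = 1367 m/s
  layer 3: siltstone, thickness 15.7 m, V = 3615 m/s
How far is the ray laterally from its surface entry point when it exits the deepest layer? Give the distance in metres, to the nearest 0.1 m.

10.8 m

Ray parameter p = sin 5.4° / 682 m/s = 1.3799e-04 s/m.
Layer 1: θ = 5.40°; offset = 3.8·tan 5.40° = 0.359 m.
Layer 2: sin θ = p·1367 = 0.1886 → θ = 10.87°; offset = 7.4·tan 10.87° = 1.421 m.
Layer 3: sin θ = p·3615 = 0.4988 → θ = 29.92°; offset = 15.7·tan 29.92° = 9.036 m.
Σ offsets = 10.817 m.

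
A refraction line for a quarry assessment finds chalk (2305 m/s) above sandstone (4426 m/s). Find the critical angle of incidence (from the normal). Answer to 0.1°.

At critical incidence the refracted ray runs along the interface (θ₂ = 90°), so sin θ_c = V₁/V₂.
θ_c = arcsin(2305/4426) = arcsin 0.5208 = 31.39°.

31.4°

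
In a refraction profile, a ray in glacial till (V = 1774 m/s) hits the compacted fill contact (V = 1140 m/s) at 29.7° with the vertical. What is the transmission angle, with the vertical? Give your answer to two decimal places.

18.57°

sin θ₁/V₁ = sin θ₂/V₂ ⇒ sin θ₂ = 1140·sin 29.7°/1774 = 1140·0.4955/1774 = 0.3184.
θ₂ = sin⁻¹(0.3184) = 18.57° (from vertical).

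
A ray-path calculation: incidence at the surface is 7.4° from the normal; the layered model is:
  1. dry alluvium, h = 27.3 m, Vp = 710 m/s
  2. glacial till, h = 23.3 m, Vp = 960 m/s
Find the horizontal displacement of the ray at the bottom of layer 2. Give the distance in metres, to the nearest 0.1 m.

Ray parameter p = sin 7.4° / 710 m/s = 1.8140e-04 s/m.
Layer 1: θ = 7.40°; offset = 27.3·tan 7.40° = 3.546 m.
Layer 2: sin θ = p·960 = 0.1741 → θ = 10.03°; offset = 23.3·tan 10.03° = 4.121 m.
Σ offsets = 7.666 m.

7.7 m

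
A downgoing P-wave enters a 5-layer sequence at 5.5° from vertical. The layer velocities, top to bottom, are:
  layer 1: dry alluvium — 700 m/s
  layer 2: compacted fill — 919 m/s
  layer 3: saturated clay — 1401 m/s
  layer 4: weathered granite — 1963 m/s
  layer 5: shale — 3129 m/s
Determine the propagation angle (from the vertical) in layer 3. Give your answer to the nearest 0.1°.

Snell's law across each interface conserves sin θ / V, so sin θ_3 = V_3·sin θ₁/V₁.
sin θ_3 = 1401 × sin 5.5° / 700 = 0.1918.
θ_3 = arcsin 0.1918 = 11.06°.

11.1°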